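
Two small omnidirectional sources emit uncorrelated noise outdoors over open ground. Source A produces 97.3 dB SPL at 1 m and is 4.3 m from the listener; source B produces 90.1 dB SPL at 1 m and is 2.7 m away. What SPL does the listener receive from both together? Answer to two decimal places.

86.34 dB SPL

At the listener: L_A = 97.3 − 20·log₁₀(4.3) = 84.631 dB; L_B = 90.1 − 20·log₁₀(2.7) = 81.473 dB.
Combined: 10·log₁₀(10^(84.631/10)+10^(81.473/10)) = 86.34 dB SPL.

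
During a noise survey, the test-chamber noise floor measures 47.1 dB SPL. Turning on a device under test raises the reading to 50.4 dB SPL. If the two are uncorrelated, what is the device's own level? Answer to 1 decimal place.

Remove the background by subtracting linear intensities:
L_src = 10·log₁₀(10^(50.4/10) − 10^(47.1/10)) = 10·log₁₀(58360) = 47.7 dB SPL.

47.7 dB SPL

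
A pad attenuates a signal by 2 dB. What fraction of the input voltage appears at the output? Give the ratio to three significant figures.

Voltage ratio = 10^(dB/20).
10^(-2/20) = 10^(-0.1000) = 0.794.

0.794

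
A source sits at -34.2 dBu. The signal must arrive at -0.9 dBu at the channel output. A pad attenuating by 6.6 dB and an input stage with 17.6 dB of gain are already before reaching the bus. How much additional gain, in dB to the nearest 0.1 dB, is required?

22.3 dB

The required make-up gain is the shortfall in the dB sum.
G = -0.9 − (-34.2) + 6.6 − 17.6 = 22.3 dB.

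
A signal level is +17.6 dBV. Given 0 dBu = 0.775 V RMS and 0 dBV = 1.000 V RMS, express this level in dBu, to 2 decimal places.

The offset between the scales is 20·log₁₀(0.775/1.000) = −2.214 dB.
So dBu = +17.6 + 2.214 = +19.81 dBu.

+19.81 dBu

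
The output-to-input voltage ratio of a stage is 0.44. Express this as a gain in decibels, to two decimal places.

For a voltage ratio, dB = 20·log₁₀(V₂/V₁).
20·log₁₀(0.44) = -7.13 dB.

-7.13 dB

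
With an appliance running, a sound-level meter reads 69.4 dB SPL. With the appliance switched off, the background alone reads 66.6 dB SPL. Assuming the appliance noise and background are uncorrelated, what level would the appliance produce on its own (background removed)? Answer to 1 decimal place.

66.2 dB SPL

Remove the background by subtracting linear intensities:
L_src = 10·log₁₀(10^(69.4/10) − 10^(66.6/10)) = 10·log₁₀(4139000) = 66.2 dB SPL.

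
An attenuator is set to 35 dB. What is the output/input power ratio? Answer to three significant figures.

0.000316

Power ratio = 10^(dB/10).
10^(-35/10) = 10^(-3.500) = 0.000316.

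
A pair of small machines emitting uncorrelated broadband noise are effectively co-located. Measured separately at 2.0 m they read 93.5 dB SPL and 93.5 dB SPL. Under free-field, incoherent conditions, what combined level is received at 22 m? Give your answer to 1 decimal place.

75.7 dB SPL

Combined at 2.0 m: 10·log₁₀(10^(93.5/10)+10^(93.5/10)) = 96.51 dB SPL.
Then apply −20·log₁₀(22/2.0) = -20.83 dB → 75.7 dB SPL.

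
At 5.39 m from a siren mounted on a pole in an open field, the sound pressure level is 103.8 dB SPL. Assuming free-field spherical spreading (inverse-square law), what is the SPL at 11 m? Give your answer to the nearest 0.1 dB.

For a point source in a free field, ΔL = −20·log₁₀(d₂/d₁).
ΔL = −20·log₁₀(11/5.39) = -6.20 dB, so L₂ = 103.8 + (-6.20) = 97.6 dB SPL.

97.6 dB SPL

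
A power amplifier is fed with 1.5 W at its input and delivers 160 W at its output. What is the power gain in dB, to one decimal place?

Power ratio → dB uses the 10·log₁₀ form:
10·log₁₀(160/1.5) = 10·log₁₀(106.7) = 20.3 dB.

20.3 dB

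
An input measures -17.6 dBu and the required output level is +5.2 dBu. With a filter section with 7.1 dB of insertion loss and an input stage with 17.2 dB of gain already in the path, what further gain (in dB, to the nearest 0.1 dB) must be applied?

12.7 dB

The required make-up gain is the shortfall in the dB sum.
G = +5.2 − (-17.6) + 7.1 − 17.2 = 12.7 dB.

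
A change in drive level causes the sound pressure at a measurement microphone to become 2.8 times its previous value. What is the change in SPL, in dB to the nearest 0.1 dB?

Sound pressure is an amplitude quantity: ΔL = 20·log₁₀(p₂/p₁).
20·log₁₀(2.8) = 8.9 dB.

8.9 dB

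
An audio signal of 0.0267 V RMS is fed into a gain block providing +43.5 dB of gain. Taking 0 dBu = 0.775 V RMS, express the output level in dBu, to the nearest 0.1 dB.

Input level: 20·log₁₀(0.0267/0.775) = -29.26 dBu.
Output: -29.26 + 43.5 = +14.2 dBu.

+14.2 dBu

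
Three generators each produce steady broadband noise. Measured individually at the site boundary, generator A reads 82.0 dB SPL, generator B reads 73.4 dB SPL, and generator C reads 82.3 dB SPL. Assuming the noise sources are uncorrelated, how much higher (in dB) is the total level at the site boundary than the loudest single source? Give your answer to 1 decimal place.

Add the sources as powers (linear), then convert back to dB:
L_total = 10·log₁₀(10^(82.0/10) + 10^(73.4/10) + 10^(82.3/10)) = 85.44 dB SPL.
Excess over the loudest (82.3 dB): 85.44 − 82.3 = 3.1 dB.

3.1 dB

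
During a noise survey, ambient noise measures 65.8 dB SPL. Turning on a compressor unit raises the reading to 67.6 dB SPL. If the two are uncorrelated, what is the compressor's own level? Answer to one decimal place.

Subtract intensities: L_src = 10·log₁₀(10^(L_total/10) − 10^(L_bg/10)).
L_src = 10·log₁₀(10^(67.6/10) − 10^(65.8/10)) = 10·log₁₀(1953000) = 62.9 dB SPL.

62.9 dB SPL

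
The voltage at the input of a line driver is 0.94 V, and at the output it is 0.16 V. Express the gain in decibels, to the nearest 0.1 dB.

-15.4 dB

Voltage is an amplitude quantity, so gain = 20·log₁₀(V_out/V_in).
20·log₁₀(0.16/0.94) = 20·log₁₀(0.1702) = -15.4 dB.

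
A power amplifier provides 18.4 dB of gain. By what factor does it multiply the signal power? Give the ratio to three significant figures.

69.2

Power ratio = 10^(dB/10).
10^(18.4/10) = 10^(1.840) = 69.2.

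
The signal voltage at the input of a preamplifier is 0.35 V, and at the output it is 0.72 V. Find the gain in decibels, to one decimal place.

Voltage ratio → dB uses the 20·log₁₀ form:
20·log₁₀(0.72/0.35) = 20·log₁₀(2.057) = 6.3 dB.

6.3 dB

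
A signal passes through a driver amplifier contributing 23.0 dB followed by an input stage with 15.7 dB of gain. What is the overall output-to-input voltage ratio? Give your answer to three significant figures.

86.1

Net gain = 23.0 + 15.7 = 38.7 dB.
Voltage ratio = 10^(38.7/20) = 86.1.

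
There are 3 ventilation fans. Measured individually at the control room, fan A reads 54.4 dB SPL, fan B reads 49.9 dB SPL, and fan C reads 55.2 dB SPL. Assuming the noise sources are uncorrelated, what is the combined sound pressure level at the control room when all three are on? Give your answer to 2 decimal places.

58.48 dB SPL

Incoherent sources sum as intensities:
L_total = 10·log₁₀(10^(54.4/10) + 10^(49.9/10) + 10^(55.2/10)) = 10·log₁₀(704300) = 58.48 dB SPL.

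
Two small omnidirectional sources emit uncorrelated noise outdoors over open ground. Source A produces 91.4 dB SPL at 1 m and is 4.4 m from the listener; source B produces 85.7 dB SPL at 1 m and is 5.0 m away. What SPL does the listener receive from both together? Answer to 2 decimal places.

79.35 dB SPL

At the listener: L_A = 91.4 − 20·log₁₀(4.4) = 78.531 dB; L_B = 85.7 − 20·log₁₀(5.0) = 71.721 dB.
Combined: 10·log₁₀(10^(78.531/10)+10^(71.721/10)) = 79.35 dB SPL.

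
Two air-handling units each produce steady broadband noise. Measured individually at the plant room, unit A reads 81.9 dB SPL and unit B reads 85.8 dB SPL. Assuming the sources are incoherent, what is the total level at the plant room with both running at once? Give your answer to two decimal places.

87.28 dB SPL

Uncorrelated sources add in intensity (power), not in dB.
L_total = 10·log₁₀(10^(81.9/10) + 10^(85.8/10)) = 10·log₁₀(535100000) = 87.28 dB SPL.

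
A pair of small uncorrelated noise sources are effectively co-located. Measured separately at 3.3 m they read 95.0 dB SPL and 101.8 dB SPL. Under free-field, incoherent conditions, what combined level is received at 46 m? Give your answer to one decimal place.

79.7 dB SPL

Combined at 3.3 m: 10·log₁₀(10^(95.0/10)+10^(101.8/10)) = 102.62 dB SPL.
Then apply −20·log₁₀(46/3.3) = -22.88 dB → 79.7 dB SPL.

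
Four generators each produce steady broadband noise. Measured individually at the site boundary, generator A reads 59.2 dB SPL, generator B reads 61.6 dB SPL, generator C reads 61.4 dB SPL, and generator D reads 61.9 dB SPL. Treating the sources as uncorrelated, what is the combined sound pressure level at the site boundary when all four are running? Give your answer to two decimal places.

67.17 dB SPL

Incoherent sources sum as intensities:
L_total = 10·log₁₀(10^(59.2/10) + 10^(61.6/10) + 10^(61.4/10) + 10^(61.9/10)) = 10·log₁₀(5206000) = 67.17 dB SPL.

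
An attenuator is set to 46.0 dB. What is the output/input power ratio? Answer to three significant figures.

Power ratio = 10^(dB/10).
10^(-46.0/10) = 10^(-4.600) = 0.0000251.

0.0000251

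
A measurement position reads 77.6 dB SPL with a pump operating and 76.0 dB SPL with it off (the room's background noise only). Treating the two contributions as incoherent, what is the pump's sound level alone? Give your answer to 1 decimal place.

Remove the background by subtracting linear intensities:
L_src = 10·log₁₀(10^(77.6/10) − 10^(76.0/10)) = 10·log₁₀(17730000) = 72.5 dB SPL.

72.5 dB SPL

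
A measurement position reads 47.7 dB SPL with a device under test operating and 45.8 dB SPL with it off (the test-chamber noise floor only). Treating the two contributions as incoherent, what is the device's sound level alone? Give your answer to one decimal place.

43.2 dB SPL

Remove the background by subtracting linear intensities:
L_src = 10·log₁₀(10^(47.7/10) − 10^(45.8/10)) = 10·log₁₀(20870) = 43.2 dB SPL.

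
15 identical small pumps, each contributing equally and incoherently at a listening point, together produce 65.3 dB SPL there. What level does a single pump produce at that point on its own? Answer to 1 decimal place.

15 equal incoherent sources add 10·log₁₀(15) = 11.76 dB over one source.
L_one = 65.3 − 11.76 = 53.5 dB SPL.

53.5 dB SPL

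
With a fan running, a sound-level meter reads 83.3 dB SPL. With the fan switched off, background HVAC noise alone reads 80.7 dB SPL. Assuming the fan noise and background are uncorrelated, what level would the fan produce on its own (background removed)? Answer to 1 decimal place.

79.8 dB SPL

Background correction is a power subtraction:
L_src = 10·log₁₀(10^(83.3/10) − 10^(80.7/10)) = 10·log₁₀(96310000) = 79.8 dB SPL.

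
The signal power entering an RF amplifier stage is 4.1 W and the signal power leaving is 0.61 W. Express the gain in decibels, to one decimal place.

-8.3 dB

Power is a power quantity, so gain = 10·log₁₀(P_out/P_in).
10·log₁₀(0.61/4.1) = 10·log₁₀(0.1488) = -8.3 dB.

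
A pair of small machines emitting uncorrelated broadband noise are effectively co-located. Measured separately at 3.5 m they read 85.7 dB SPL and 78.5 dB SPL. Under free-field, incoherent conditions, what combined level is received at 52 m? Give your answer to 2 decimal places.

Combined at 3.5 m: 10·log₁₀(10^(85.7/10)+10^(78.5/10)) = 86.457 dB SPL.
Then apply −20·log₁₀(52/3.5) = -23.439 dB → 63.02 dB SPL.

63.02 dB SPL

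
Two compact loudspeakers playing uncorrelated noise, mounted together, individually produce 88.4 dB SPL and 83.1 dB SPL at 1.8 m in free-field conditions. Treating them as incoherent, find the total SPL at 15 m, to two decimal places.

Combined at 1.8 m: 10·log₁₀(10^(88.4/10)+10^(83.1/10)) = 89.523 dB SPL.
Then apply −20·log₁₀(15/1.8) = -18.416 dB → 71.11 dB SPL.

71.11 dB SPL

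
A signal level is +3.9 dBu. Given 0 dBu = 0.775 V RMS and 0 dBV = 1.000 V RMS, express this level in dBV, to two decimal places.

The offset between the scales is 20·log₁₀(0.775/1.000) = −2.214 dB.
So dBV = +3.9 − 2.214 = +1.69 dBV.

+1.69 dBV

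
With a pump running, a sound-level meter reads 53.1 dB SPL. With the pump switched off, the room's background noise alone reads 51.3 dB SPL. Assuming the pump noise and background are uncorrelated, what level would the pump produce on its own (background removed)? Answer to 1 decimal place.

48.4 dB SPL

Subtract intensities: L_src = 10·log₁₀(10^(L_total/10) − 10^(L_bg/10)).
L_src = 10·log₁₀(10^(53.1/10) − 10^(51.3/10)) = 10·log₁₀(69280) = 48.4 dB SPL.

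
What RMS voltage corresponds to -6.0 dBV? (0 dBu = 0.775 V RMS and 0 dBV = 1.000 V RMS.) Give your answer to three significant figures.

V = 1.000 V × 10^(-6.0/20).
= 1.000 × 0.5012 = 0.501 V.

0.501 V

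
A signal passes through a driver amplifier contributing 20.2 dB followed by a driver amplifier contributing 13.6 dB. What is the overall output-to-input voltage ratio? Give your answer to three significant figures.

Net gain = 20.2 + 13.6 = 33.8 dB.
Voltage ratio = 10^(33.8/20) = 49.0.

49.0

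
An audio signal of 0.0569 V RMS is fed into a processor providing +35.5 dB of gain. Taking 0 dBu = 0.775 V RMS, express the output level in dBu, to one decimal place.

Input level: 20·log₁₀(0.0569/0.775) = -22.68 dBu.
Output: -22.68 + 35.5 = +12.8 dBu.

+12.8 dBu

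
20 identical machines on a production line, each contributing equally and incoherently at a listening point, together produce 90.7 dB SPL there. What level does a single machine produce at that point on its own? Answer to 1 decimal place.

20 equal incoherent sources add 10·log₁₀(20) = 13.01 dB over one source.
L_one = 90.7 − 13.01 = 77.7 dB SPL.

77.7 dB SPL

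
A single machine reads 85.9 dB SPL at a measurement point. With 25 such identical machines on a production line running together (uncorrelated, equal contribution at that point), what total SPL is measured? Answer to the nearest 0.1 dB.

99.9 dB SPL

25 equal incoherent sources raise the level by 10·log₁₀(25) = 13.98 dB.
L_total = 85.9 + 13.98 = 99.9 dB SPL.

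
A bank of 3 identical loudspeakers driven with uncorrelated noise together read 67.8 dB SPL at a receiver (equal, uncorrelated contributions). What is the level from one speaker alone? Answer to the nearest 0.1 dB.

63.0 dB SPL

3 equal incoherent sources add 10·log₁₀(3) = 4.77 dB over one source.
L_one = 67.8 − 4.77 = 63.0 dB SPL.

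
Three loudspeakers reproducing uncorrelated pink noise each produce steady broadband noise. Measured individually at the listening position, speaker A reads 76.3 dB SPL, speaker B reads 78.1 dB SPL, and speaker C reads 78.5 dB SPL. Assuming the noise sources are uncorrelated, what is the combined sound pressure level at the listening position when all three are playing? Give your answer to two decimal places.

82.50 dB SPL

Add the sources as powers (linear), then convert back to dB:
L_total = 10·log₁₀(10^(76.3/10) + 10^(78.1/10) + 10^(78.5/10)) = 10·log₁₀(178000000) = 82.50 dB SPL.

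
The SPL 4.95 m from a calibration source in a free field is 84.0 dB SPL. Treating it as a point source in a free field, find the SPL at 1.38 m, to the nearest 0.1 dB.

Free-field point source: level drops by 20·log₁₀ of the distance ratio.
ΔL = −20·log₁₀(1.38/4.95) = 11.09 dB, so L₂ = 84.0 + (11.09) = 95.1 dB SPL.

95.1 dB SPL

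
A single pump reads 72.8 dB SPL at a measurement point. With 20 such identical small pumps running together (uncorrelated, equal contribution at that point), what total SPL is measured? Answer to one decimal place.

85.8 dB SPL

20 equal incoherent sources raise the level by 10·log₁₀(20) = 13.01 dB.
L_total = 72.8 + 13.01 = 85.8 dB SPL.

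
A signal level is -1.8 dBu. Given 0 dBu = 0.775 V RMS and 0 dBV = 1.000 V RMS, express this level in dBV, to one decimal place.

The offset between the scales is 20·log₁₀(0.775/1.000) = −2.214 dB.
So dBV = -1.8 − 2.214 = -4.0 dBV.

-4.0 dBV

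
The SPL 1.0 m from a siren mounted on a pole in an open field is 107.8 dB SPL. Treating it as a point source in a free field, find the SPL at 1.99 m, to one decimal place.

For a point source in a free field, ΔL = −20·log₁₀(d₂/d₁).
ΔL = −20·log₁₀(1.99/1.0) = -5.98 dB, so L₂ = 107.8 + (-5.98) = 101.8 dB SPL.

101.8 dB SPL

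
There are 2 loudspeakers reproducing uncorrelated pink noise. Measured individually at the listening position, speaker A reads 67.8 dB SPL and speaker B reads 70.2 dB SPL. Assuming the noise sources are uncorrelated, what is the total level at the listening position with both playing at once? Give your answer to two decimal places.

Add the sources as powers (linear), then convert back to dB:
L_total = 10·log₁₀(10^(67.8/10) + 10^(70.2/10)) = 10·log₁₀(16500000) = 72.17 dB SPL.

72.17 dB SPL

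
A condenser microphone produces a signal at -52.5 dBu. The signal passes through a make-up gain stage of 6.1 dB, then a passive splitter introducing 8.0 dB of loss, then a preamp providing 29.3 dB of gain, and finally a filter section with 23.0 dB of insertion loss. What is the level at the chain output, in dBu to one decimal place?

Gain stages sum in dB:
-52.5 + 6.1 − 8.0 + 29.3 − 23.0 = -48.1 dBu.

-48.1 dBu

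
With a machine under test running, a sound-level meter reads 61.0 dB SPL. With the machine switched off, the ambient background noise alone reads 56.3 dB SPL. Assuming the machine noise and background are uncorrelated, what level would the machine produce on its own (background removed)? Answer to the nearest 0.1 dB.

Subtract intensities: L_src = 10·log₁₀(10^(L_total/10) − 10^(L_bg/10)).
L_src = 10·log₁₀(10^(61.0/10) − 10^(56.3/10)) = 10·log₁₀(832300) = 59.2 dB SPL.

59.2 dB SPL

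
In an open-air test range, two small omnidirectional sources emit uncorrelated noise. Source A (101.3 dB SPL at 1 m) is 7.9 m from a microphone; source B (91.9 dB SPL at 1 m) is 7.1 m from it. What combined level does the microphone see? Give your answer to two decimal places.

At the listener: L_A = 101.3 − 20·log₁₀(7.9) = 83.347 dB; L_B = 91.9 − 20·log₁₀(7.1) = 74.875 dB.
Combined: 10·log₁₀(10^(83.347/10)+10^(74.875/10)) = 83.92 dB SPL.

83.92 dB SPL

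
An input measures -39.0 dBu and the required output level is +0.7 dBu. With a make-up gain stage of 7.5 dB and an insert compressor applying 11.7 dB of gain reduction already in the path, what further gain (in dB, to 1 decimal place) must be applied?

The required make-up gain is the shortfall in the dB sum.
G = +0.7 − (-39.0) − 7.5 + 11.7 = 43.9 dB.

43.9 dB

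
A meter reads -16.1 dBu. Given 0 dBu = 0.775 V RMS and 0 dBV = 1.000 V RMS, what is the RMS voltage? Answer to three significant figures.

0.121 V

V = 0.775 V × 10^(-16.1/20).
= 0.775 × 0.1567 = 0.121 V.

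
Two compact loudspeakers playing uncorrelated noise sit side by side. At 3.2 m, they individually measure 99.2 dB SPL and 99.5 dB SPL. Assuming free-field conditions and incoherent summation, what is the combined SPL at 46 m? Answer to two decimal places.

Combined at 3.2 m: 10·log₁₀(10^(99.2/10)+10^(99.5/10)) = 102.363 dB SPL.
Then apply −20·log₁₀(46/3.2) = -23.152 dB → 79.21 dB SPL.

79.21 dB SPL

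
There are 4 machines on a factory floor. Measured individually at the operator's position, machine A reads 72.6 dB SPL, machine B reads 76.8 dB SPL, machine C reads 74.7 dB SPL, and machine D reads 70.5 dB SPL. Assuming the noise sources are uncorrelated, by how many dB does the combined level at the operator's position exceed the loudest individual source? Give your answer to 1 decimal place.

3.5 dB

Uncorrelated sources add in intensity (power), not in dB.
L_total = 10·log₁₀(10^(72.6/10) + 10^(76.8/10) + 10^(74.7/10) + 10^(70.5/10)) = 80.29 dB SPL.
Excess over the loudest (76.8 dB): 80.29 − 76.8 = 3.5 dB.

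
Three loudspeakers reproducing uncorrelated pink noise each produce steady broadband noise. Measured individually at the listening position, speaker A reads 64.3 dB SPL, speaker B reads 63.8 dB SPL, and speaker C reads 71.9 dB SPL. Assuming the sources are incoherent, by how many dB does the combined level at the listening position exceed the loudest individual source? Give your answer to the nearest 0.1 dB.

1.2 dB

Incoherent sources sum as intensities:
L_total = 10·log₁₀(10^(64.3/10) + 10^(63.8/10) + 10^(71.9/10)) = 73.13 dB SPL.
Excess over the loudest (71.9 dB): 73.13 − 71.9 = 1.2 dB.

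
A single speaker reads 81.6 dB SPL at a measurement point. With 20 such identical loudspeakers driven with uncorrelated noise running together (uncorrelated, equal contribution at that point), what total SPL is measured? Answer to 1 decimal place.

20 equal incoherent sources raise the level by 10·log₁₀(20) = 13.01 dB.
L_total = 81.6 + 13.01 = 94.6 dB SPL.

94.6 dB SPL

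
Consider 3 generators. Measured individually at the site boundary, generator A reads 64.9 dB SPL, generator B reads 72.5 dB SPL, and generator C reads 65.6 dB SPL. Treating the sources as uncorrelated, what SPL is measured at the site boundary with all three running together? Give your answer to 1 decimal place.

73.9 dB SPL

Uncorrelated sources add in intensity (power), not in dB.
L_total = 10·log₁₀(10^(64.9/10) + 10^(72.5/10) + 10^(65.6/10)) = 10·log₁₀(24500000) = 73.9 dB SPL.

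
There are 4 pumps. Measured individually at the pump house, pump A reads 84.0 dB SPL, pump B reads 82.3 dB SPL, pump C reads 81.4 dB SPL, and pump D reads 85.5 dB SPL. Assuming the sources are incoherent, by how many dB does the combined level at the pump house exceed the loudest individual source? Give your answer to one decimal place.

4.1 dB

Incoherent sources sum as intensities:
L_total = 10·log₁₀(10^(84.0/10) + 10^(82.3/10) + 10^(81.4/10) + 10^(85.5/10)) = 89.61 dB SPL.
Excess over the loudest (85.5 dB): 89.61 − 85.5 = 4.1 dB.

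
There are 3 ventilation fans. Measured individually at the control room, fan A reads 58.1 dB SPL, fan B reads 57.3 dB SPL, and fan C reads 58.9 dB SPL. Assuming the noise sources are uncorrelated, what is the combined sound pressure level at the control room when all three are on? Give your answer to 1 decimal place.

62.9 dB SPL

Incoherent sources sum as intensities:
L_total = 10·log₁₀(10^(58.1/10) + 10^(57.3/10) + 10^(58.9/10)) = 10·log₁₀(1959000) = 62.9 dB SPL.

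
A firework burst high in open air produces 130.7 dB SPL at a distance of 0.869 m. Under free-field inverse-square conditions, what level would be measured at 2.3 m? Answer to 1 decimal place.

122.2 dB SPL

Free-field point source: level drops by 20·log₁₀ of the distance ratio.
ΔL = −20·log₁₀(2.3/0.869) = -8.45 dB, so L₂ = 130.7 + (-8.45) = 122.2 dB SPL.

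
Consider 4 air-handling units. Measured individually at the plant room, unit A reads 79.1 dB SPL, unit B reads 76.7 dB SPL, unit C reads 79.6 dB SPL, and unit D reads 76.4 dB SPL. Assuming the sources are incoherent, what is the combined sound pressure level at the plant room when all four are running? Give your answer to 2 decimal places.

Uncorrelated sources add in intensity (power), not in dB.
L_total = 10·log₁₀(10^(79.1/10) + 10^(76.7/10) + 10^(79.6/10) + 10^(76.4/10)) = 10·log₁₀(262900000) = 84.20 dB SPL.

84.20 dB SPL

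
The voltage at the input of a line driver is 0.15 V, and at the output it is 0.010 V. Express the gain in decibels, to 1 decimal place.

For a voltage ratio, dB = 20·log₁₀(V₂/V₁).
20·log₁₀(0.010/0.15) = 20·log₁₀(0.06667) = -23.5 dB.

-23.5 dB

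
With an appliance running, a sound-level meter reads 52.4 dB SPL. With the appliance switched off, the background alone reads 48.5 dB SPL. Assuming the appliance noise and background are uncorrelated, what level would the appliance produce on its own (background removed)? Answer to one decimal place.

50.1 dB SPL

Subtract intensities: L_src = 10·log₁₀(10^(L_total/10) − 10^(L_bg/10)).
L_src = 10·log₁₀(10^(52.4/10) − 10^(48.5/10)) = 10·log₁₀(103000) = 50.1 dB SPL.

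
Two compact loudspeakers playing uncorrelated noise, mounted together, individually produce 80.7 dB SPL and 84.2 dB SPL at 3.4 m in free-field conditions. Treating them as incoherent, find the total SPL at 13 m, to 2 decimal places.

Combined at 3.4 m: 10·log₁₀(10^(80.7/10)+10^(84.2/10)) = 85.804 dB SPL.
Then apply −20·log₁₀(13/3.4) = -11.649 dB → 74.15 dB SPL.

74.15 dB SPL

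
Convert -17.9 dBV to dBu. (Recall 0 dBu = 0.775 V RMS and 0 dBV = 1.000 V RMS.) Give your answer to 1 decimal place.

The offset between the scales is 20·log₁₀(0.775/1.000) = −2.214 dB.
So dBu = -17.9 + 2.214 = -15.7 dBu.

-15.7 dBu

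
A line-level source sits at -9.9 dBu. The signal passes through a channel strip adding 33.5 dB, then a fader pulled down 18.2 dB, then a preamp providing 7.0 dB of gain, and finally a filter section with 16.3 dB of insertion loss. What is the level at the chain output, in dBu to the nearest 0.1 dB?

-3.9 dBu

Gain stages sum in dB:
-9.9 + 33.5 − 18.2 + 7.0 − 16.3 = -3.9 dBu.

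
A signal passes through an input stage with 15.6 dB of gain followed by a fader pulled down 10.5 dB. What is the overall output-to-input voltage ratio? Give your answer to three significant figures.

1.80

Net gain = 15.6 + (−10.5) = 5.1 dB.
Voltage ratio = 10^(5.1/20) = 1.80.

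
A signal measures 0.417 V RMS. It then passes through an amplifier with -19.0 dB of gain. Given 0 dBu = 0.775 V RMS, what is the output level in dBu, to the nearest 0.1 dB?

Input level: 20·log₁₀(0.417/0.775) = -5.38 dBu.
Output: -5.38 − 19.0 = -24.4 dBu.

-24.4 dBu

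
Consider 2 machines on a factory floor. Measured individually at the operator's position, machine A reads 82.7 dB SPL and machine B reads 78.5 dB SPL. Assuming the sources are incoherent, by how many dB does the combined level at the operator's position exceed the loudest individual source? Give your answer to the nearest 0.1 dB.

1.4 dB

Add the sources as powers (linear), then convert back to dB:
L_total = 10·log₁₀(10^(82.7/10) + 10^(78.5/10)) = 84.10 dB SPL.
Excess over the loudest (82.7 dB): 84.10 − 82.7 = 1.4 dB.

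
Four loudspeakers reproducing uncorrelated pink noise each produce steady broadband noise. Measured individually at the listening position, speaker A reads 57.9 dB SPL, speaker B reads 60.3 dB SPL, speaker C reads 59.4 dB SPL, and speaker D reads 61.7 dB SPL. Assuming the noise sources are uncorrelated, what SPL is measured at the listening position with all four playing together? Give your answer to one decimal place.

66.1 dB SPL

Incoherent sources sum as intensities:
L_total = 10·log₁₀(10^(57.9/10) + 10^(60.3/10) + 10^(59.4/10) + 10^(61.7/10)) = 10·log₁₀(4038000) = 66.1 dB SPL.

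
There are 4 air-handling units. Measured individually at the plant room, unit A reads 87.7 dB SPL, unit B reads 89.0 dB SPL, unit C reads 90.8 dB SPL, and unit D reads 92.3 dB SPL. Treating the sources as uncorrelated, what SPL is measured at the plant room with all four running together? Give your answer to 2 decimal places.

Add the sources as powers (linear), then convert back to dB:
L_total = 10·log₁₀(10^(87.7/10) + 10^(89.0/10) + 10^(90.8/10) + 10^(92.3/10)) = 10·log₁₀(4284000000) = 96.32 dB SPL.

96.32 dB SPL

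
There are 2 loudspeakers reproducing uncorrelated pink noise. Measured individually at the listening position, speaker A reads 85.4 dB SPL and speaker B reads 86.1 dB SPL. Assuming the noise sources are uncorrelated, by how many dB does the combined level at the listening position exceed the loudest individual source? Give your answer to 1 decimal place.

Add the sources as powers (linear), then convert back to dB:
L_total = 10·log₁₀(10^(85.4/10) + 10^(86.1/10)) = 88.77 dB SPL.
Excess over the loudest (86.1 dB): 88.77 − 86.1 = 2.7 dB.

2.7 dB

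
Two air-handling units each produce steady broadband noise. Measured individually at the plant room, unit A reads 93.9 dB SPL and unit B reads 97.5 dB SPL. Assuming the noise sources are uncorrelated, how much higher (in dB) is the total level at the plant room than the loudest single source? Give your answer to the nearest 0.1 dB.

1.6 dB

Add the sources as powers (linear), then convert back to dB:
L_total = 10·log₁₀(10^(93.9/10) + 10^(97.5/10)) = 99.07 dB SPL.
Excess over the loudest (97.5 dB): 99.07 − 97.5 = 1.6 dB.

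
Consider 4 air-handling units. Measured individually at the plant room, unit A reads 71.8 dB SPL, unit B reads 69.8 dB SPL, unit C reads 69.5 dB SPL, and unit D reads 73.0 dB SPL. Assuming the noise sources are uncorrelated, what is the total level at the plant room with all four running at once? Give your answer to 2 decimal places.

Incoherent sources sum as intensities:
L_total = 10·log₁₀(10^(71.8/10) + 10^(69.8/10) + 10^(69.5/10) + 10^(73.0/10)) = 10·log₁₀(53550000) = 77.29 dB SPL.

77.29 dB SPL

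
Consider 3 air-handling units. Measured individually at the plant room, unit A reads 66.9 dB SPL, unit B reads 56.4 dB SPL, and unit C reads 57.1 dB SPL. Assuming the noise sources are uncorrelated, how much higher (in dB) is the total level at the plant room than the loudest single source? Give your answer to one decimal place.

Uncorrelated sources add in intensity (power), not in dB.
L_total = 10·log₁₀(10^(66.9/10) + 10^(56.4/10) + 10^(57.1/10)) = 67.67 dB SPL.
Excess over the loudest (66.9 dB): 67.67 − 66.9 = 0.8 dB.

0.8 dB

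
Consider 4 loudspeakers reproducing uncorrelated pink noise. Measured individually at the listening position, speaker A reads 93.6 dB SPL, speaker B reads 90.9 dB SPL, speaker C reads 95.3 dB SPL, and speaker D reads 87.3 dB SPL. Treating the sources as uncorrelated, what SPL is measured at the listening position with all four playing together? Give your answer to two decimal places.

98.72 dB SPL

Add the sources as powers (linear), then convert back to dB:
L_total = 10·log₁₀(10^(93.6/10) + 10^(90.9/10) + 10^(95.3/10) + 10^(87.3/10)) = 10·log₁₀(7447000000) = 98.72 dB SPL.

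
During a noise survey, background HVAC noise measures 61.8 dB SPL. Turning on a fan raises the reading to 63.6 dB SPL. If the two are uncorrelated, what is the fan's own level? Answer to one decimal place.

Remove the background by subtracting linear intensities:
L_src = 10·log₁₀(10^(63.6/10) − 10^(61.8/10)) = 10·log₁₀(777300) = 58.9 dB SPL.

58.9 dB SPL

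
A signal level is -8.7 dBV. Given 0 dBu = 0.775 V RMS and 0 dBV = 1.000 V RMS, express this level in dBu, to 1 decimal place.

-6.5 dBu

The offset between the scales is 20·log₁₀(0.775/1.000) = −2.214 dB.
So dBu = -8.7 + 2.214 = -6.5 dBu.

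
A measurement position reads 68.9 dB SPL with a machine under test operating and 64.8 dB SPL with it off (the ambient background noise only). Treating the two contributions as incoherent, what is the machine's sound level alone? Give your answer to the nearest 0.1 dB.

Background correction is a power subtraction:
L_src = 10·log₁₀(10^(68.9/10) − 10^(64.8/10)) = 10·log₁₀(4743000) = 66.8 dB SPL.

66.8 dB SPL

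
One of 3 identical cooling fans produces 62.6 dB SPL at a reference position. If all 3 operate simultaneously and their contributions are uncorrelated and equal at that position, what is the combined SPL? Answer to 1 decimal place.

67.4 dB SPL

3 equal incoherent sources raise the level by 10·log₁₀(3) = 4.77 dB.
L_total = 62.6 + 4.77 = 67.4 dB SPL.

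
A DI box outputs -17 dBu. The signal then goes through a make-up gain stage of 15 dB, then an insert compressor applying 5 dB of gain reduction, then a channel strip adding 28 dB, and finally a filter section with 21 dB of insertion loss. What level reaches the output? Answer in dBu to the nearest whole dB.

0 dBu

Gain stages sum in dB:
-17 + 15 − 5 + 28 − 21 = 0 dBu.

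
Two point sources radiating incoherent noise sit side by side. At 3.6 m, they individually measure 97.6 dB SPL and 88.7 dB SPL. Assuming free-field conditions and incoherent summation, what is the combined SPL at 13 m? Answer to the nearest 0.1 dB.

Combined at 3.6 m: 10·log₁₀(10^(97.6/10)+10^(88.7/10)) = 98.13 dB SPL.
Then apply −20·log₁₀(13/3.6) = -11.15 dB → 87.0 dB SPL.

87.0 dB SPL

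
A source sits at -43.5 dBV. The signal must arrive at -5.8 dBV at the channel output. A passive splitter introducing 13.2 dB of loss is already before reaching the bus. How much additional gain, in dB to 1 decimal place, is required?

50.9 dB

The required make-up gain is the shortfall in the dB sum.
G = -5.8 − (-43.5) + 13.2 = 50.9 dB.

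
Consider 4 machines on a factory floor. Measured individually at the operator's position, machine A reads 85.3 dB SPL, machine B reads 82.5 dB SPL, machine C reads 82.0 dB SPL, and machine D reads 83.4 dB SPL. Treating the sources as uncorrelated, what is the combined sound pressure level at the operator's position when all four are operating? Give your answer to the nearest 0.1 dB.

89.5 dB SPL

Add the sources as powers (linear), then convert back to dB:
L_total = 10·log₁₀(10^(85.3/10) + 10^(82.5/10) + 10^(82.0/10) + 10^(83.4/10)) = 10·log₁₀(893900000) = 89.5 dB SPL.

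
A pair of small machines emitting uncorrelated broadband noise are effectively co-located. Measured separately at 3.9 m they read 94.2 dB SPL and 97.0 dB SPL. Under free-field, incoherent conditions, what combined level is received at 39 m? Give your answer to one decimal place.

78.8 dB SPL

Combined at 3.9 m: 10·log₁₀(10^(94.2/10)+10^(97.0/10)) = 98.83 dB SPL.
Then apply −20·log₁₀(39/3.9) = -20.00 dB → 78.8 dB SPL.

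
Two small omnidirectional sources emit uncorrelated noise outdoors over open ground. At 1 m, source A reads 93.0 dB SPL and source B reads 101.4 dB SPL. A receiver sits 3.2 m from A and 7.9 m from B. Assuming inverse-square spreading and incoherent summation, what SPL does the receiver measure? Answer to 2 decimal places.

At the listener: L_A = 93.0 − 20·log₁₀(3.2) = 82.897 dB; L_B = 101.4 − 20·log₁₀(7.9) = 83.447 dB.
Combined: 10·log₁₀(10^(82.897/10)+10^(83.447/10)) = 86.19 dB SPL.

86.19 dB SPL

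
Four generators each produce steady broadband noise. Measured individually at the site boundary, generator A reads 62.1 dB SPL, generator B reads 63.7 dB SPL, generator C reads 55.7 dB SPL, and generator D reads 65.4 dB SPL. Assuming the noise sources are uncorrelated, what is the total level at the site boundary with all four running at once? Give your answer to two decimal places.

68.92 dB SPL

Uncorrelated sources add in intensity (power), not in dB.
L_total = 10·log₁₀(10^(62.1/10) + 10^(63.7/10) + 10^(55.7/10) + 10^(65.4/10)) = 10·log₁₀(7805000) = 68.92 dB SPL.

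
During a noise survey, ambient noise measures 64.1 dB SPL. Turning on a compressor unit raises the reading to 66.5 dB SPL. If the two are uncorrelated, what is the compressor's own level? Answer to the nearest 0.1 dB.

Remove the background by subtracting linear intensities:
L_src = 10·log₁₀(10^(66.5/10) − 10^(64.1/10)) = 10·log₁₀(1896000) = 62.8 dB SPL.

62.8 dB SPL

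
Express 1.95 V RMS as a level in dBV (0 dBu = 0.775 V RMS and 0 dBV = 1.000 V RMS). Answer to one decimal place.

dBV = 20·log₁₀(V / 1.000 V).
20·log₁₀(1.95/1.000) = +5.8 dBV.

+5.8 dBV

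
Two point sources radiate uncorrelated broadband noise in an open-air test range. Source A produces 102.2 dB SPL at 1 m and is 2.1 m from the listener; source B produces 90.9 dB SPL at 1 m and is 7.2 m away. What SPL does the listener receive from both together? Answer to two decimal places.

At the listener: L_A = 102.2 − 20·log₁₀(2.1) = 95.756 dB; L_B = 90.9 − 20·log₁₀(7.2) = 73.753 dB.
Combined: 10·log₁₀(10^(95.756/10)+10^(73.753/10)) = 95.78 dB SPL.

95.78 dB SPL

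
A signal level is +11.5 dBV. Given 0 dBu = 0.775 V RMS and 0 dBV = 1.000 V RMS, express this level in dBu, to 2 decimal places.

The offset between the scales is 20·log₁₀(0.775/1.000) = −2.214 dB.
So dBu = +11.5 + 2.214 = +13.71 dBu.

+13.71 dBu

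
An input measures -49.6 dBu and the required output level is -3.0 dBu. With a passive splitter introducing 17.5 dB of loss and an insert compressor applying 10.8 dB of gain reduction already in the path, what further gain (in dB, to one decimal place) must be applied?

The required make-up gain is the shortfall in the dB sum.
G = -3.0 − (-49.6) + 17.5 + 10.8 = 74.9 dB.

74.9 dB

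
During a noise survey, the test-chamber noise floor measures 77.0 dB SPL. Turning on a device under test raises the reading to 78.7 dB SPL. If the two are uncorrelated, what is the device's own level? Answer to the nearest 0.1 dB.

73.8 dB SPL

Background correction is a power subtraction:
L_src = 10·log₁₀(10^(78.7/10) − 10^(77.0/10)) = 10·log₁₀(24010000) = 73.8 dB SPL.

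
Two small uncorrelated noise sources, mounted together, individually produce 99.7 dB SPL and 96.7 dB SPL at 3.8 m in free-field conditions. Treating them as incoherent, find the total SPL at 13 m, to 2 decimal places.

90.78 dB SPL

Combined at 3.8 m: 10·log₁₀(10^(99.7/10)+10^(96.7/10)) = 101.464 dB SPL.
Then apply −20·log₁₀(13/3.8) = -10.683 dB → 90.78 dB SPL.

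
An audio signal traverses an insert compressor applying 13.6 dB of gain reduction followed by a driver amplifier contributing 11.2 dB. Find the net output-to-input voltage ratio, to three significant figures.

0.759

Net gain = (−13.6) + 11.2 = -2.4 dB.
Voltage ratio = 10^(-2.4/20) = 0.759.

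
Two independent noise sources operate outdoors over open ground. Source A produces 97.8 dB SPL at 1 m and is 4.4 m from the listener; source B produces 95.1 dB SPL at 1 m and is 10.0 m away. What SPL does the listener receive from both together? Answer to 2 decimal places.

85.36 dB SPL

At the listener: L_A = 97.8 − 20·log₁₀(4.4) = 84.931 dB; L_B = 95.1 − 20·log₁₀(10.0) = 75.100 dB.
Combined: 10·log₁₀(10^(84.931/10)+10^(75.100/10)) = 85.36 dB SPL.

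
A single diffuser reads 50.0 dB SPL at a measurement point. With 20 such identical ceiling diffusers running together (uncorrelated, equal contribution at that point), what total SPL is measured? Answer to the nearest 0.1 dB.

63.0 dB SPL

20 equal incoherent sources raise the level by 10·log₁₀(20) = 13.01 dB.
L_total = 50.0 + 13.01 = 63.0 dB SPL.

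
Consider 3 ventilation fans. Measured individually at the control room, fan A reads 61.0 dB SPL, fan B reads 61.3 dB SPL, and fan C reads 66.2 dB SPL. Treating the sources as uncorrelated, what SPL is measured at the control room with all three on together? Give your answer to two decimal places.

Uncorrelated sources add in intensity (power), not in dB.
L_total = 10·log₁₀(10^(61.0/10) + 10^(61.3/10) + 10^(66.2/10)) = 10·log₁₀(6777000) = 68.31 dB SPL.

68.31 dB SPL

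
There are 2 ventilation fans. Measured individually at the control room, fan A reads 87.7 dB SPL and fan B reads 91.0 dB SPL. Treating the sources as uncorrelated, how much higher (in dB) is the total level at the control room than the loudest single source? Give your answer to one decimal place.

1.7 dB

Uncorrelated sources add in intensity (power), not in dB.
L_total = 10·log₁₀(10^(87.7/10) + 10^(91.0/10)) = 92.67 dB SPL.
Excess over the loudest (91.0 dB): 92.67 − 91.0 = 1.7 dB.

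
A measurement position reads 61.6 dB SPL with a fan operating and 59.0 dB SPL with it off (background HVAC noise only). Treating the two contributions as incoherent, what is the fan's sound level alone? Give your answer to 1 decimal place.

58.1 dB SPL

Remove the background by subtracting linear intensities:
L_src = 10·log₁₀(10^(61.6/10) − 10^(59.0/10)) = 10·log₁₀(651100) = 58.1 dB SPL.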